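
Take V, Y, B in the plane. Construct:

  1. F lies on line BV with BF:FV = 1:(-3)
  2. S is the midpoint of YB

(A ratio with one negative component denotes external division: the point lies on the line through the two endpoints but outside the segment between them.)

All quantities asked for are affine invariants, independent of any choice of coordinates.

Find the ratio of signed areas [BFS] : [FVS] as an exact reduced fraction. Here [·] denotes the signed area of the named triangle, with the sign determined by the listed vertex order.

[BFS]:[FVS] = -1/3

Set V = (0, 0), Y = (1, 0), B = (0, 1); any affine frame gives the same invariant.
1. F lies on line BV with BF:FV = 1:(-3) ⇒ F = (0, 3/2)
2. S is the midpoint of YB ⇒ S = (1/2, 1/2)
2·[BFS] = -1/4, 2·[FVS] = 3/4
[BFS]:[FVS] = -1/4:3/4 = -1/3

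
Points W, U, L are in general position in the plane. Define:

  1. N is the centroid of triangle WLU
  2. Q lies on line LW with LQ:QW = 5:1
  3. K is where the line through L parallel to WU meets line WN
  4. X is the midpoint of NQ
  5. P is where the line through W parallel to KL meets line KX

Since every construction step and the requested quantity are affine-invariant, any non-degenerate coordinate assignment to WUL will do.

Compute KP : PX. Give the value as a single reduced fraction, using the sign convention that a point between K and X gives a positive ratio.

Assign W = (0, 0), U = (1, 0), L = (0, 1) — the answer is frame-independent, so this choice is without loss of generality.
1. N is the centroid of triangle WLU ⇒ N = (1/3, 1/3)
2. Q lies on line LW with LQ:QW = 5:1 ⇒ Q = (0, 1/6)
3. K is where the line through L parallel to WU meets line WN ⇒ K = (1, 1)
4. X is the midpoint of NQ ⇒ X = (1/6, 1/4)
5. P is where the line through W parallel to KL meets line KX ⇒ P = (-1/9, 0)
P = K + t·(X−K) with t = 4/3, so KP:PX = t:(1−t) = 4/3:-1/3

KP:PX = -4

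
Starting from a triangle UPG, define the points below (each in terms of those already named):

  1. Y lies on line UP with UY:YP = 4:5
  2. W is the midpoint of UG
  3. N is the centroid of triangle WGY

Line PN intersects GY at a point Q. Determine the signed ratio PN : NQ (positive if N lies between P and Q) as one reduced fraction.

PN:NQ = -17/2

Work in coordinates with U = (0, 0), P = (1, 0), G = (0, 1).
1. Y lies on line UP with UY:YP = 4:5 ⇒ Y = (4/9, 0)
2. W is the midpoint of UG ⇒ W = (0, 1/2)
3. N is the centroid of triangle WGY ⇒ N = (4/27, 1/2)
line PN meets GY at Q = (38/153, 15/34)
N = P + t·(Q−P) with t = 17/15, so PN:NQ = 17/15:-2/15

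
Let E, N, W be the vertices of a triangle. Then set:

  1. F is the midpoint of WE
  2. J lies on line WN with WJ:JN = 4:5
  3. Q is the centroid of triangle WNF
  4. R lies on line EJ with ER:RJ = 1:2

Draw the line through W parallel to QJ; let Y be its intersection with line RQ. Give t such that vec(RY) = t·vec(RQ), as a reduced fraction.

Work in coordinates with E = (0, 0), N = (1, 0), W = (0, 1).
1. F is the midpoint of WE ⇒ F = (0, 1/2)
2. J lies on line WN with WJ:JN = 4:5 ⇒ J = (4/9, 5/9)
3. Q is the centroid of triangle WNF ⇒ Q = (1/3, 1/2)
4. R lies on line EJ with ER:RJ = 1:2 ⇒ R = (4/27, 5/27)
through W parallel to QJ: direction (1/9, 1/18); meets RQ at Y = (8/9, 13/9)
Y = R + t·(Q−R) with t = 4

t = 4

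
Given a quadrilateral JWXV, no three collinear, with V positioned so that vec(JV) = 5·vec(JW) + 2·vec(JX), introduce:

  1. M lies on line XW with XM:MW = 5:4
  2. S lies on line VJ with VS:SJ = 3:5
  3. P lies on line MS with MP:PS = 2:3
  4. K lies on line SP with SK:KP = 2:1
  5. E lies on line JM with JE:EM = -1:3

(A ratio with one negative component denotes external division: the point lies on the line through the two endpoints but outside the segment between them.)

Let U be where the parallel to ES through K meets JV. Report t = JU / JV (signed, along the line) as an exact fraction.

Work in coordinates with J = (0, 0), W = (1, 0), X = (0, 1), V = (5, 2).
1. M lies on line XW with XM:MW = 5:4 ⇒ M = (5/9, 4/9)
2. S lies on line VJ with VS:SJ = 3:5 ⇒ S = (25/8, 5/4)
3. P lies on line MS with MP:PS = 2:3 ⇒ P = (19/12, 23/30)
4. K lies on line SP with SK:KP = 2:1 ⇒ K = (151/72, 167/180)
5. E lies on line JM with JE:EM = -1:3 ⇒ E = (-5/18, -2/9)
through K parallel to ES: direction (245/72, 53/36); meets JV at U = (-5/8, -1/4)
U = J + t·(V−J) with t = -1/8

t = -1/8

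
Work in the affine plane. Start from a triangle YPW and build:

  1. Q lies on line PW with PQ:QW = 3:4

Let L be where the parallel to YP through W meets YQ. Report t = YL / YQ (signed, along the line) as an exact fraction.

t = 7/3

Work in coordinates with Y = (0, 0), P = (1, 0), W = (0, 1).
1. Q lies on line PW with PQ:QW = 3:4 ⇒ Q = (4/7, 3/7)
through W parallel to YP: direction (1, 0); meets YQ at L = (4/3, 1)
L = Y + t·(Q−Y) with t = 7/3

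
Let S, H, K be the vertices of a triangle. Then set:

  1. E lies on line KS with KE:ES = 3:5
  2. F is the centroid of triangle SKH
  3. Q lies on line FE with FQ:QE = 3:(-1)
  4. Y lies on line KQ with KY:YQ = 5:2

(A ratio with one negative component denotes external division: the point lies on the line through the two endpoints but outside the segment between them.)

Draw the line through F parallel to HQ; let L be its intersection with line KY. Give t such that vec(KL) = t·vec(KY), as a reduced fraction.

Choose coordinates S = (0, 0), H = (1, 0), K = (0, 1).
1. E lies on line KS with KE:ES = 3:5 ⇒ E = (0, 5/8)
2. F is the centroid of triangle SKH ⇒ F = (1/3, 1/3)
3. Q lies on line FE with FQ:QE = 3:(-1) ⇒ Q = (-1/6, 37/48)
4. Y lies on line KQ with KY:YQ = 5:2 ⇒ Y = (-5/42, 281/336)
through F parallel to HQ: direction (-7/6, 37/48); meets KY at L = (-25/114, 637/912)
L = K + t·(Y−K) with t = 35/19

t = 35/19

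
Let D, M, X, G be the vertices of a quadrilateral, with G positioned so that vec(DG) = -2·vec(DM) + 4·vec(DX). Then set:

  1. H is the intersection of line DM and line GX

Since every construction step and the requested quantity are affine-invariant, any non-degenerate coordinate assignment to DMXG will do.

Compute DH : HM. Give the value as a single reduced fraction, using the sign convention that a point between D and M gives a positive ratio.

DH:HM = 2

Set D = (0, 0), M = (1, 0), X = (0, 1), G = (-2, 4); any affine frame gives the same invariant.
1. H is the intersection of line DM and line GX ⇒ H = (2/3, 0)
H = D + t·(M−D) with t = 2/3, so DH:HM = t:(1−t) = 2/3:1/3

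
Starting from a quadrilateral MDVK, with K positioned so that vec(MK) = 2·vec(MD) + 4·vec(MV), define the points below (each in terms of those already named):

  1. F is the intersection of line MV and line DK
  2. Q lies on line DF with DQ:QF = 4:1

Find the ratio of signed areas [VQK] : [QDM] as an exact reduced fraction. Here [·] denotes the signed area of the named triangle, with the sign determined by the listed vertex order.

[VQK]:[QDM] = 45/16

Assign M = (0, 0), D = (1, 0), V = (0, 1), K = (2, 4) — the answer is frame-independent, so this choice is without loss of generality.
1. F is the intersection of line MV and line DK ⇒ F = (0, -4)
2. Q lies on line DF with DQ:QF = 4:1 ⇒ Q = (1/5, -16/5)
2·[VQK] = 9, 2·[QDM] = 16/5
[VQK]:[QDM] = 9:16/5 = 45/16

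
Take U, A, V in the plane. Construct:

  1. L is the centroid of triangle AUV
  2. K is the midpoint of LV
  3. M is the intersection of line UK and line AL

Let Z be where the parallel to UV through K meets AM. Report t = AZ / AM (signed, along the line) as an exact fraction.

t = 15/16

Choose coordinates U = (0, 0), A = (1, 0), V = (0, 1).
1. L is the centroid of triangle AUV ⇒ L = (1/3, 1/3)
2. K is the midpoint of LV ⇒ K = (1/6, 2/3)
3. M is the intersection of line UK and line AL ⇒ M = (1/9, 4/9)
through K parallel to UV: direction (0, 1); meets AM at Z = (1/6, 5/12)
Z = A + t·(M−A) with t = 15/16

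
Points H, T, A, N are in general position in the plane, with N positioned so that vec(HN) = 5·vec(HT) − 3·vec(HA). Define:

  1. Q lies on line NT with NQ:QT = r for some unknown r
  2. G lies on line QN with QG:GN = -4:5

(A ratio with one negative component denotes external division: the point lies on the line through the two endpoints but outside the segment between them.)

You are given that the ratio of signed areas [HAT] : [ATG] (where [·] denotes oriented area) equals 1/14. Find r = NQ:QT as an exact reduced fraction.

r = -3/2

Choose coordinates H = (0, 0), T = (1, 0), A = (0, 1), N = (5, -3).
1. With NQ:QT = r, write λ = r/(r+1) so Q = N + λ·(T−N); Q is affine-linear in λ
2. G lies on line QN with QG:GN = -4:5 ⇒ G is an affine combination of earlier points and hence also affine-linear in λ
Every point depending on Q is an affine combination of Q and λ-independent points, so each such coordinate is linear in λ; the λ² term in each signed area is a multiple of (T−N)×(T−N) = 0, so 2·[HAT] and 2·[ATG] are each linear in λ. Evaluating at λ=0 and λ=1:
  2·[HAT] = -1,   2·[ATG] = -5·λ + 1
So [HAT]:[ATG] = (-1) / (-5·λ + 1). Setting this equal to 1/14:
  -1 = 1/14·(-5·λ + 1)  ⇒  λ = 3
Then r = λ/(1−λ) = (3)/(-2) = -3/2. Check: with r = -3/2, Q = (-7, 6) and [HAT]:[ATG] = 1/14 as required.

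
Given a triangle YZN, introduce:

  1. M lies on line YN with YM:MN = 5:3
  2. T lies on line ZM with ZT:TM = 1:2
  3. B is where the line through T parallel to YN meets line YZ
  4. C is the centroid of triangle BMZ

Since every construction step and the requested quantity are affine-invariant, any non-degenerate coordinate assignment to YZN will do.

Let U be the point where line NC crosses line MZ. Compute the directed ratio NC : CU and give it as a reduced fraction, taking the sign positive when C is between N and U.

Set Y = (0, 0), Z = (1, 0), N = (0, 1); any affine frame gives the same invariant.
1. M lies on line YN with YM:MN = 5:3 ⇒ M = (0, 5/8)
2. T lies on line ZM with ZT:TM = 1:2 ⇒ T = (2/3, 5/24)
3. B is where the line through T parallel to YN meets line YZ ⇒ B = (2/3, 0)
4. C is the centroid of triangle BMZ ⇒ C = (5/9, 5/24)
line NC meets MZ at U = (15/32, 85/256)
C = N + t·(U−N) with t = 32/27, so NC:CU = 32/27:-5/27

NC:CU = -32/5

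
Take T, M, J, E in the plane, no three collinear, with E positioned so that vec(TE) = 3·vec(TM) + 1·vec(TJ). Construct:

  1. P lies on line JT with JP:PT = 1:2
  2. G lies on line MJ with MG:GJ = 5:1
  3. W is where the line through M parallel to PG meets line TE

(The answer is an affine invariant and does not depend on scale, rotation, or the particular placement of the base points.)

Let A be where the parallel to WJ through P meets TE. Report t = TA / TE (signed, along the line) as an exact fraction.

t = 1/3

Set T = (0, 0), M = (1, 0), J = (0, 1), E = (3, 1); any affine frame gives the same invariant.
1. P lies on line JT with JP:PT = 1:2 ⇒ P = (0, 2/3)
2. G lies on line MJ with MG:GJ = 5:1 ⇒ G = (1/6, 5/6)
3. W is where the line through M parallel to PG meets line TE ⇒ W = (3/2, 1/2)
through P parallel to WJ: direction (-3/2, 1/2); meets TE at A = (1, 1/3)
A = T + t·(E−T) with t = 1/3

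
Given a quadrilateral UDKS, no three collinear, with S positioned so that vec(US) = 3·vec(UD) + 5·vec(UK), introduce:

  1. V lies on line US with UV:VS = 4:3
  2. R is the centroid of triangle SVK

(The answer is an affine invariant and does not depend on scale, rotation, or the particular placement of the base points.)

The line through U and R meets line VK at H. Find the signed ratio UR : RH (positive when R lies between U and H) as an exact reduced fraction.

Work in coordinates with U = (0, 0), D = (1, 0), K = (0, 1), S = (3, 5).
1. V lies on line US with UV:VS = 4:3 ⇒ V = (12/7, 20/7)
2. R is the centroid of triangle SVK ⇒ R = (11/7, 62/21)
line UR meets VK at H = (44/35, 248/105)
R = U + t·(H−U) with t = 5/4, so UR:RH = 5/4:-1/4

UR:RH = -5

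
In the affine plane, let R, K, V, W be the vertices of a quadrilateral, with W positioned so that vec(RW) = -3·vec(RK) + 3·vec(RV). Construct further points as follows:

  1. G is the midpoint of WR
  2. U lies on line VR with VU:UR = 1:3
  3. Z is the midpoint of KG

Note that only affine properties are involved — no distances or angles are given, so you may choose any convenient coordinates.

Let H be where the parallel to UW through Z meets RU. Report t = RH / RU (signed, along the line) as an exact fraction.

Assign R = (0, 0), K = (1, 0), V = (0, 1), W = (-3, 3) — the answer is frame-independent, so this choice is without loss of generality.
1. G is the midpoint of WR ⇒ G = (-3/2, 3/2)
2. U lies on line VR with VU:UR = 1:3 ⇒ U = (0, 3/4)
3. Z is the midpoint of KG ⇒ Z = (-1/4, 3/4)
through Z parallel to UW: direction (-3, 9/4); meets RU at H = (0, 9/16)
H = R + t·(U−R) with t = 3/4

t = 3/4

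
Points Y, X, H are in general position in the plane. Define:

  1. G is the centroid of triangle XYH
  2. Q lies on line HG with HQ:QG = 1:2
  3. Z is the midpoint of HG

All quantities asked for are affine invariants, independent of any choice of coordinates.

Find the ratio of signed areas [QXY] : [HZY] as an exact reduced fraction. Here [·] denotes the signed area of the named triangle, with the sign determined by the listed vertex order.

[QXY]:[HZY] = 14/3

Choose coordinates Y = (0, 0), X = (1, 0), H = (0, 1).
1. G is the centroid of triangle XYH ⇒ G = (1/3, 1/3)
2. Q lies on line HG with HQ:QG = 1:2 ⇒ Q = (1/9, 7/9)
3. Z is the midpoint of HG ⇒ Z = (1/6, 2/3)
2·[QXY] = -7/9, 2·[HZY] = -1/6
[QXY]:[HZY] = -7/9:-1/6 = 14/3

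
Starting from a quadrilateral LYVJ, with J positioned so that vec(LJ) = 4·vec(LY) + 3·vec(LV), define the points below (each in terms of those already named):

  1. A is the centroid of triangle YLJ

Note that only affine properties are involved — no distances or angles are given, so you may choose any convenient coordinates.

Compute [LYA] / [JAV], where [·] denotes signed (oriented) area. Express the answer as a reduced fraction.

Choose coordinates L = (0, 0), Y = (1, 0), V = (0, 1), J = (4, 3).
1. A is the centroid of triangle YLJ ⇒ A = (5/3, 1)
2·[LYA] = 1, 2·[JAV] = -10/3
[LYA]:[JAV] = 1:-10/3 = -3/10

[LYA]:[JAV] = -3/10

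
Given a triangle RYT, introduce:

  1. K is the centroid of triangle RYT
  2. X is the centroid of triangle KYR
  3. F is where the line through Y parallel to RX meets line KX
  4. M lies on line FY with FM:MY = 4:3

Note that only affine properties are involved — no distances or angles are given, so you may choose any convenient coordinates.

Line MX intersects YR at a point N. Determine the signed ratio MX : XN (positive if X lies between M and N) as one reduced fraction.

Choose coordinates R = (0, 0), Y = (1, 0), T = (0, 1).
1. K is the centroid of triangle RYT ⇒ K = (1/3, 1/3)
2. X is the centroid of triangle KYR ⇒ X = (4/9, 1/9)
3. F is where the line through Y parallel to RX meets line KX ⇒ F = (5/9, -1/9)
4. M lies on line FY with FM:MY = 4:3 ⇒ M = (17/21, -1/21)
line MX meets YR at N = (7/10, 0)
X = M + t·(N−M) with t = 10/3, so MX:XN = 10/3:-7/3

MX:XN = -10/7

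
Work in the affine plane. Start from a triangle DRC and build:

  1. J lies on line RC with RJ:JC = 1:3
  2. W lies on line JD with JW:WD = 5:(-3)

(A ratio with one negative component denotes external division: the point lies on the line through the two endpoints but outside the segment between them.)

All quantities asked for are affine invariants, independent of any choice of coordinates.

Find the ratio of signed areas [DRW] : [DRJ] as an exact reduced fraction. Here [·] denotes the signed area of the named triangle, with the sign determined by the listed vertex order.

Work in coordinates with D = (0, 0), R = (1, 0), C = (0, 1).
1. J lies on line RC with RJ:JC = 1:3 ⇒ J = (3/4, 1/4)
2. W lies on line JD with JW:WD = 5:(-3) ⇒ W = (-9/8, -3/8)
2·[DRW] = -3/8, 2·[DRJ] = 1/4
[DRW]:[DRJ] = -3/8:1/4 = -3/2

[DRW]:[DRJ] = -3/2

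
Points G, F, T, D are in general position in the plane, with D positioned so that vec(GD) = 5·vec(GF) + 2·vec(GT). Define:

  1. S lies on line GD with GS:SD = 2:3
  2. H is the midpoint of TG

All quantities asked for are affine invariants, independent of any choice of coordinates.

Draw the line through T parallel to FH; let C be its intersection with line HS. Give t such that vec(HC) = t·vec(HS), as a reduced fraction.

t = 5/13

Work in coordinates with G = (0, 0), F = (1, 0), T = (0, 1), D = (5, 2).
1. S lies on line GD with GS:SD = 2:3 ⇒ S = (2, 4/5)
2. H is the midpoint of TG ⇒ H = (0, 1/2)
through T parallel to FH: direction (-1, 1/2); meets HS at C = (10/13, 8/13)
C = H + t·(S−H) with t = 5/13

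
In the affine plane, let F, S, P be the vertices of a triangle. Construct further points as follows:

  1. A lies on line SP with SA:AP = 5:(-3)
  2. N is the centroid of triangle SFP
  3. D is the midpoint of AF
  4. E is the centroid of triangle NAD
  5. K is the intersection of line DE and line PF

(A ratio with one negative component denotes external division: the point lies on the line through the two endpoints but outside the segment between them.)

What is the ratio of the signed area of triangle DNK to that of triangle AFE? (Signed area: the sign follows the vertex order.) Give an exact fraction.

[DNK]:[AFE] = 27/8

Choose coordinates F = (0, 0), S = (1, 0), P = (0, 1).
1. A lies on line SP with SA:AP = 5:(-3) ⇒ A = (-3/2, 5/2)
2. N is the centroid of triangle SFP ⇒ N = (1/3, 1/3)
3. D is the midpoint of AF ⇒ D = (-3/4, 5/4)
4. E is the centroid of triangle NAD ⇒ E = (-23/36, 49/36)
5. K is the intersection of line DE and line PF ⇒ K = (0, 2)
2·[DNK] = 3/2, 2·[AFE] = 4/9
[DNK]:[AFE] = 3/2:4/9 = 27/8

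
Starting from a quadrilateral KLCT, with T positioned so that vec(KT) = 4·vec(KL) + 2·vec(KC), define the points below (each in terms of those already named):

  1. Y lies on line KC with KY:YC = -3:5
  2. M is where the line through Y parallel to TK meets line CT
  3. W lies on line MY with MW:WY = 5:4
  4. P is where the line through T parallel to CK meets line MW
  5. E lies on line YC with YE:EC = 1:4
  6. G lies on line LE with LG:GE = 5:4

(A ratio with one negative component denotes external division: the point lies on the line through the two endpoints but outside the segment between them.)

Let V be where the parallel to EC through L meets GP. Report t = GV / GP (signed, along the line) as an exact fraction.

Work in coordinates with K = (0, 0), L = (1, 0), C = (0, 1), T = (4, 2).
1. Y lies on line KC with KY:YC = -3:5 ⇒ Y = (0, -3/2)
2. M is where the line through Y parallel to TK meets line CT ⇒ M = (10, 7/2)
3. W lies on line MY with MW:WY = 5:4 ⇒ W = (40/9, 13/18)
4. P is where the line through T parallel to CK meets line MW ⇒ P = (4, 1/2)
5. E lies on line YC with YE:EC = 1:4 ⇒ E = (0, -1)
6. G lies on line LE with LG:GE = 5:4 ⇒ G = (4/9, -5/9)
through L parallel to EC: direction (0, 2); meets GP at V = (1, -25/64)
V = G + t·(P−G) with t = 5/32

t = 5/32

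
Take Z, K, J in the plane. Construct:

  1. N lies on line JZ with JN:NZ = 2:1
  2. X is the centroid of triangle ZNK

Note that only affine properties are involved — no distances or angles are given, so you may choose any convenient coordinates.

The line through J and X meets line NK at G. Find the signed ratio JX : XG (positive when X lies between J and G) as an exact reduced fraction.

JX:XG = -7

Set Z = (0, 0), K = (1, 0), J = (0, 1); any affine frame gives the same invariant.
1. N lies on line JZ with JN:NZ = 2:1 ⇒ N = (0, 1/3)
2. X is the centroid of triangle ZNK ⇒ X = (1/3, 1/9)
line JX meets NK at G = (2/7, 5/21)
X = J + t·(G−J) with t = 7/6, so JX:XG = 7/6:-1/6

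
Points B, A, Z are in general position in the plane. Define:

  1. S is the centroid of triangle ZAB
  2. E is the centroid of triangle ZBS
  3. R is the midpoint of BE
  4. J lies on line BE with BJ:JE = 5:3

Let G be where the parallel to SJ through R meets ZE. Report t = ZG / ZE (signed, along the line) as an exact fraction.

Work in coordinates with B = (0, 0), A = (1, 0), Z = (0, 1).
1. S is the centroid of triangle ZAB ⇒ S = (1/3, 1/3)
2. E is the centroid of triangle ZBS ⇒ E = (1/9, 4/9)
3. R is the midpoint of BE ⇒ R = (1/18, 2/9)
4. J lies on line BE with BJ:JE = 5:3 ⇒ J = (5/72, 5/18)
through R parallel to SJ: direction (-19/72, -1/18); meets ZE at G = (5/33, 8/33)
G = Z + t·(E−Z) with t = 15/11

t = 15/11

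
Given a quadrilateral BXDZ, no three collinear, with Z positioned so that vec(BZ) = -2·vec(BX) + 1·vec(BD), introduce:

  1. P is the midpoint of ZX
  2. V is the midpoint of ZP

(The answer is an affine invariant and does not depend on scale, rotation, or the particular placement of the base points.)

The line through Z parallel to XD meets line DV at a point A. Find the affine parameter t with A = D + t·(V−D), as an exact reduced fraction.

Choose coordinates B = (0, 0), X = (1, 0), D = (0, 1), Z = (-2, 1).
1. P is the midpoint of ZX ⇒ P = (-1/2, 1/2)
2. V is the midpoint of ZP ⇒ V = (-5/4, 3/4)
through Z parallel to XD: direction (-1, 1); meets DV at A = (-5/3, 2/3)
A = D + t·(V−D) with t = 4/3

t = 4/3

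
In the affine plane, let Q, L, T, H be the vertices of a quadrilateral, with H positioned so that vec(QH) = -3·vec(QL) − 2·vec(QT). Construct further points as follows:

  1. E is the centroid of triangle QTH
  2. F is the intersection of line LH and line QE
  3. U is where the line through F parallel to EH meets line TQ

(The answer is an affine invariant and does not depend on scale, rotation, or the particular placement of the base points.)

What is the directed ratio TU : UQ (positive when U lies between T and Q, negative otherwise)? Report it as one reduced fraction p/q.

Set Q = (0, 0), L = (1, 0), T = (0, 1), H = (-3, -2); any affine frame gives the same invariant.
1. E is the centroid of triangle QTH ⇒ E = (-1, -1/3)
2. F is the intersection of line LH and line QE ⇒ F = (3, 1)
3. U is where the line through F parallel to EH meets line TQ ⇒ U = (0, -3/2)
U = T + t·(Q−T) with t = 5/2, so TU:UQ = t:(1−t) = 5/2:-3/2

TU:UQ = -5/3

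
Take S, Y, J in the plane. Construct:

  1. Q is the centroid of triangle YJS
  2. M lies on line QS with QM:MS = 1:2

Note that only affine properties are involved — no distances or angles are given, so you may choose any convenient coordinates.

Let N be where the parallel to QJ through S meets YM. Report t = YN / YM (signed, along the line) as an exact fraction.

Work in coordinates with S = (0, 0), Y = (1, 0), J = (0, 1).
1. Q is the centroid of triangle YJS ⇒ Q = (1/3, 1/3)
2. M lies on line QS with QM:MS = 1:2 ⇒ M = (2/9, 2/9)
through S parallel to QJ: direction (-1/3, 2/3); meets YM at N = (-1/6, 1/3)
N = Y + t·(M−Y) with t = 3/2

t = 3/2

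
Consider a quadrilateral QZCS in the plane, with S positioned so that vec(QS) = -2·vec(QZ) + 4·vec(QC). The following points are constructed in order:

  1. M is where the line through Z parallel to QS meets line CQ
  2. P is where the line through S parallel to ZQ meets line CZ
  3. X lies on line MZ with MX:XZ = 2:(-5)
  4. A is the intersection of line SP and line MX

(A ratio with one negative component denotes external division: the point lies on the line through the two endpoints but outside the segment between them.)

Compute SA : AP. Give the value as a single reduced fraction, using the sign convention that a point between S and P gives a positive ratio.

Choose coordinates Q = (0, 0), Z = (1, 0), C = (0, 1), S = (-2, 4).
1. M is where the line through Z parallel to QS meets line CQ ⇒ M = (0, 2)
2. P is where the line through S parallel to ZQ meets line CZ ⇒ P = (-3, 4)
3. X lies on line MZ with MX:XZ = 2:(-5) ⇒ X = (-2/3, 10/3)
4. A is the intersection of line SP and line MX ⇒ A = (-1, 4)
A = S + t·(P−S) with t = -1, so SA:AP = t:(1−t) = -1:2

SA:AP = -1/2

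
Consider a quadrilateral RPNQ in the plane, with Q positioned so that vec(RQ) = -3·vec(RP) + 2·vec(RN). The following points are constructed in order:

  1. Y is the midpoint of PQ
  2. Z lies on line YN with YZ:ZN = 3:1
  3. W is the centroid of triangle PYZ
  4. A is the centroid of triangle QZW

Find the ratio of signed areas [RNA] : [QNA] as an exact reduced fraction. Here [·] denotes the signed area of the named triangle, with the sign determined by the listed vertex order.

Work in coordinates with R = (0, 0), P = (1, 0), N = (0, 1), Q = (-3, 2).
1. Y is the midpoint of PQ ⇒ Y = (-1, 1)
2. Z lies on line YN with YZ:ZN = 3:1 ⇒ Z = (-1/4, 1)
3. W is the centroid of triangle PYZ ⇒ W = (-1/12, 2/3)
4. A is the centroid of triangle QZW ⇒ A = (-10/9, 11/9)
2·[RNA] = 10/9, 2·[QNA] = -4/9
[RNA]:[QNA] = 10/9:-4/9 = -5/2

[RNA]:[QNA] = -5/2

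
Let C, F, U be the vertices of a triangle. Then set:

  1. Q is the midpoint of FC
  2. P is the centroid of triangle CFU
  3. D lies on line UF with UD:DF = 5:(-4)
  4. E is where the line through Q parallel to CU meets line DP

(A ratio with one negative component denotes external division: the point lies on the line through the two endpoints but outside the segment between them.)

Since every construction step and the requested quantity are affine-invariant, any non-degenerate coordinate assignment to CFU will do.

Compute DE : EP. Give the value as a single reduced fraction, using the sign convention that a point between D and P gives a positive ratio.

Choose coordinates C = (0, 0), F = (1, 0), U = (0, 1).
1. Q is the midpoint of FC ⇒ Q = (1/2, 0)
2. P is the centroid of triangle CFU ⇒ P = (1/3, 1/3)
3. D lies on line UF with UD:DF = 5:(-4) ⇒ D = (5, -4)
4. E is where the line through Q parallel to CU meets line DP ⇒ E = (1/2, 5/28)
E = D + t·(P−D) with t = 27/28, so DE:EP = t:(1−t) = 27/28:1/28

DE:EP = 27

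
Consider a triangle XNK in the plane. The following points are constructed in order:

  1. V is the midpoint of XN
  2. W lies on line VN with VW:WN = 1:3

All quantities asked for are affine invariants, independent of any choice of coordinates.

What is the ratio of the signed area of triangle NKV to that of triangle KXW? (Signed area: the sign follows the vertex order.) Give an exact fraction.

[NKV]:[KXW] = 4/5

Choose coordinates X = (0, 0), N = (1, 0), K = (0, 1).
1. V is the midpoint of XN ⇒ V = (1/2, 0)
2. W lies on line VN with VW:WN = 1:3 ⇒ W = (5/8, 0)
2·[NKV] = 1/2, 2·[KXW] = 5/8
[NKV]:[KXW] = 1/2:5/8 = 4/5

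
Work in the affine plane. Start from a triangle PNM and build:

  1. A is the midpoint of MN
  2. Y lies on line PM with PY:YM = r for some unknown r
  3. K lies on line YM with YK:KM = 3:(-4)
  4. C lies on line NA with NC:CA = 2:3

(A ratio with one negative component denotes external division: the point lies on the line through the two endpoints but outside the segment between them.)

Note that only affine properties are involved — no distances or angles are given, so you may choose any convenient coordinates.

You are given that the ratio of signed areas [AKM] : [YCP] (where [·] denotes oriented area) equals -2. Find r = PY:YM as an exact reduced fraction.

Set P = (0, 0), N = (1, 0), M = (0, 1); any affine frame gives the same invariant.
1. A is the midpoint of MN ⇒ A = (1/2, 1/2)
2. With PY:YM = r, write λ = r/(r+1) so Y = P + λ·(M−P); Y is affine-linear in λ
3. K lies on line YM with YK:KM = 3:(-4) ⇒ K is an affine combination of earlier points and hence also affine-linear in λ
4. C lies on line NA with NC:CA = 2:3 ⇒ C = (4/5, 1/5)
Every point depending on Y is an affine combination of Y and λ-independent points, so each such coordinate is linear in λ; the λ² term in each signed area is a multiple of (M−P)×(M−P) = 0, so 2·[AKM] and 2·[YCP] are each linear in λ. Evaluating at λ=0 and λ=1:
  2·[AKM] = 2·λ − 2,   2·[YCP] = -4/5·λ
So [AKM]:[YCP] = (2·λ − 2) / (-4/5·λ). Setting this equal to -2:
  2·λ − 2 = -2·(-4/5·λ)  ⇒  λ = 5
Then r = λ/(1−λ) = (5)/(-4) = -5/4. Check: with r = -5/4, Y = (0, 5) and [AKM]:[YCP] = -2 as required.

r = -5/4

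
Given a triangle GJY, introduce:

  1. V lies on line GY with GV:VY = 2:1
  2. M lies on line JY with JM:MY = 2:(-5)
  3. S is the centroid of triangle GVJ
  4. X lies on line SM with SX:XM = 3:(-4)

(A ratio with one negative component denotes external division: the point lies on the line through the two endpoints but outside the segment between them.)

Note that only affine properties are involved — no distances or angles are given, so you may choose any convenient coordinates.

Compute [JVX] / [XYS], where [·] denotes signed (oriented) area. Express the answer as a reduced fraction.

[JVX]:[XYS] = -1/10

Assign G = (0, 0), J = (1, 0), Y = (0, 1) — the answer is frame-independent, so this choice is without loss of generality.
1. V lies on line GY with GV:VY = 2:1 ⇒ V = (0, 2/3)
2. M lies on line JY with JM:MY = 2:(-5) ⇒ M = (5/3, -2/3)
3. S is the centroid of triangle GVJ ⇒ S = (1/3, 2/9)
4. X lies on line SM with SX:XM = 3:(-4) ⇒ X = (-11/3, 26/9)
2·[JVX] = 2/9, 2·[XYS] = -20/9
[JVX]:[XYS] = 2/9:-20/9 = -1/10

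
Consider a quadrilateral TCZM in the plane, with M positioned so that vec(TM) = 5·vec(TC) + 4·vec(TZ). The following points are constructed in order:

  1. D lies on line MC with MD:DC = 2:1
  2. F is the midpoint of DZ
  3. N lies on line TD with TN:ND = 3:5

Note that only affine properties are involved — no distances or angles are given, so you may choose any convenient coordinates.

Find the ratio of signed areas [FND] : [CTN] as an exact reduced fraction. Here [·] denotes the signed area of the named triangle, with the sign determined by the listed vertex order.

[FND]:[CTN] = -35/24

Assign T = (0, 0), C = (1, 0), Z = (0, 1), M = (5, 4) — the answer is frame-independent, so this choice is without loss of generality.
1. D lies on line MC with MD:DC = 2:1 ⇒ D = (7/3, 4/3)
2. F is the midpoint of DZ ⇒ F = (7/6, 7/6)
3. N lies on line TD with TN:ND = 3:5 ⇒ N = (7/8, 1/2)
2·[FND] = 35/48, 2·[CTN] = -1/2
[FND]:[CTN] = 35/48:-1/2 = -35/24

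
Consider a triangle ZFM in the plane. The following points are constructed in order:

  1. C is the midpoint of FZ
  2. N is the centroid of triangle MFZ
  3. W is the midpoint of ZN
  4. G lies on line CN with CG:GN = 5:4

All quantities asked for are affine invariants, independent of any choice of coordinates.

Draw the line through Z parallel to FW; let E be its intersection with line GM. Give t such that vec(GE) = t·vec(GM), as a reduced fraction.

t = -4/11

Work in coordinates with Z = (0, 0), F = (1, 0), M = (0, 1).
1. C is the midpoint of FZ ⇒ C = (1/2, 0)
2. N is the centroid of triangle MFZ ⇒ N = (1/3, 1/3)
3. W is the midpoint of ZN ⇒ W = (1/6, 1/6)
4. G lies on line CN with CG:GN = 5:4 ⇒ G = (11/27, 5/27)
through Z parallel to FW: direction (-5/6, 1/6); meets GM at E = (5/9, -1/9)
E = G + t·(M−G) with t = -4/11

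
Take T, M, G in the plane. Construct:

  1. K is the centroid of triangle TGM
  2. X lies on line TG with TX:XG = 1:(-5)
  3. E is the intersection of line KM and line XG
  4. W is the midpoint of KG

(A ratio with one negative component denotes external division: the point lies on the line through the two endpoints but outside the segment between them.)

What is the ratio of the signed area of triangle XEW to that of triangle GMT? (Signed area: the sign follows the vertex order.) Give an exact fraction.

Work in coordinates with T = (0, 0), M = (1, 0), G = (0, 1).
1. K is the centroid of triangle TGM ⇒ K = (1/3, 1/3)
2. X lies on line TG with TX:XG = 1:(-5) ⇒ X = (0, -1/4)
3. E is the intersection of line KM and line XG ⇒ E = (0, 1/2)
4. W is the midpoint of KG ⇒ W = (1/6, 2/3)
2·[XEW] = -1/8, 2·[GMT] = -1
[XEW]:[GMT] = -1/8:-1 = 1/8

[XEW]:[GMT] = 1/8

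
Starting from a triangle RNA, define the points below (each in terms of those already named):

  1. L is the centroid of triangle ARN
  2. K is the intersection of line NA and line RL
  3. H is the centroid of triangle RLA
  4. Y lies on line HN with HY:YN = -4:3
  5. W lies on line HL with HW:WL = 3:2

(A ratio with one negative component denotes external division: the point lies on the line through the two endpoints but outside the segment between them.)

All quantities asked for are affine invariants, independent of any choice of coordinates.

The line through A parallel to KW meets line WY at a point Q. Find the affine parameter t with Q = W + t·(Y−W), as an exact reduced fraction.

t = -17/77

Work in coordinates with R = (0, 0), N = (1, 0), A = (0, 1).
1. L is the centroid of triangle ARN ⇒ L = (1/3, 1/3)
2. K is the intersection of line NA and line RL ⇒ K = (1/2, 1/2)
3. H is the centroid of triangle RLA ⇒ H = (1/9, 4/9)
4. Y lies on line HN with HY:YN = -4:3 ⇒ Y = (11/3, -4/3)
5. W lies on line HL with HW:WL = 3:2 ⇒ W = (11/45, 17/45)
through A parallel to KW: direction (-23/90, -11/90); meets WY at Q = (-23/45, 34/45)
Q = W + t·(Y−W) with t = -17/77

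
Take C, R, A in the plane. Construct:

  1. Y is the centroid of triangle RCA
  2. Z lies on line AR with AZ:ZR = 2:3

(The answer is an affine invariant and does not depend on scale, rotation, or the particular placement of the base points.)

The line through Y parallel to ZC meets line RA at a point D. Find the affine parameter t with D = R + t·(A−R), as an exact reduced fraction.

t = 8/15

Work in coordinates with C = (0, 0), R = (1, 0), A = (0, 1).
1. Y is the centroid of triangle RCA ⇒ Y = (1/3, 1/3)
2. Z lies on line AR with AZ:ZR = 2:3 ⇒ Z = (2/5, 3/5)
through Y parallel to ZC: direction (-2/5, -3/5); meets RA at D = (7/15, 8/15)
D = R + t·(A−R) with t = 8/15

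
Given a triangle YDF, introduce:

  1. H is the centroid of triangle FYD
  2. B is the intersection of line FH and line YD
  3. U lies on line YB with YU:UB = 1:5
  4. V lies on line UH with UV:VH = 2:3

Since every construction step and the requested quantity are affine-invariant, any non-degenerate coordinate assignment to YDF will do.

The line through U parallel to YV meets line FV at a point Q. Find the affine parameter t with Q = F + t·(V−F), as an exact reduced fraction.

Work in coordinates with Y = (0, 0), D = (1, 0), F = (0, 1).
1. H is the centroid of triangle FYD ⇒ H = (1/3, 1/3)
2. B is the intersection of line FH and line YD ⇒ B = (1/2, 0)
3. U lies on line YB with YU:UB = 1:5 ⇒ U = (1/12, 0)
4. V lies on line UH with UV:VH = 2:3 ⇒ V = (11/60, 2/15)
through U parallel to YV: direction (11/60, 2/15); meets FV at Q = (7/36, 8/99)
Q = F + t·(V−F) with t = 35/33

t = 35/33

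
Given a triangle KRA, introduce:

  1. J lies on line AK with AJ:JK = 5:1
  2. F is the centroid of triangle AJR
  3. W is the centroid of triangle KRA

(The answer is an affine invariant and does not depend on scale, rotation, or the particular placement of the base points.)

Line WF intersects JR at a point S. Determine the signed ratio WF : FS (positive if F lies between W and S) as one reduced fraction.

Set K = (0, 0), R = (1, 0), A = (0, 1); any affine frame gives the same invariant.
1. J lies on line AK with AJ:JK = 5:1 ⇒ J = (0, 1/6)
2. F is the centroid of triangle AJR ⇒ F = (1/3, 7/18)
3. W is the centroid of triangle KRA ⇒ W = (1/3, 1/3)
line WF meets JR at S = (1/3, 1/9)
F = W + t·(S−W) with t = -1/4, so WF:FS = -1/4:5/4

WF:FS = -1/5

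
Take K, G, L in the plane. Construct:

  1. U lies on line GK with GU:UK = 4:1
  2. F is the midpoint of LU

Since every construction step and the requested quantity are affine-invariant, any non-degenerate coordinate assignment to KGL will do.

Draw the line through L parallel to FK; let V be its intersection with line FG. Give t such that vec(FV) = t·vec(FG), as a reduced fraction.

Assign K = (0, 0), G = (1, 0), L = (0, 1) — the answer is frame-independent, so this choice is without loss of generality.
1. U lies on line GK with GU:UK = 4:1 ⇒ U = (1/5, 0)
2. F is the midpoint of LU ⇒ F = (1/10, 1/2)
through L parallel to FK: direction (-1/10, -1/2); meets FG at V = (-2/25, 3/5)
V = F + t·(G−F) with t = -1/5

t = -1/5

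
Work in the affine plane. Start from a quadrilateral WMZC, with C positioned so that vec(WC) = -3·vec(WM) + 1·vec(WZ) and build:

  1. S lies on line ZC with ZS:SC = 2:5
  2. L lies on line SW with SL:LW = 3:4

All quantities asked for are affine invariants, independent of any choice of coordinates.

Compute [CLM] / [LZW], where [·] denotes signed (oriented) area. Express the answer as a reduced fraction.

[CLM]:[LZW] = 13/8

Work in coordinates with W = (0, 0), M = (1, 0), Z = (0, 1), C = (-3, 1).
1. S lies on line ZC with ZS:SC = 2:5 ⇒ S = (-6/7, 1)
2. L lies on line SW with SL:LW = 3:4 ⇒ L = (-24/49, 4/7)
2·[CLM] = -39/49, 2·[LZW] = -24/49
[CLM]:[LZW] = -39/49:-24/49 = 13/8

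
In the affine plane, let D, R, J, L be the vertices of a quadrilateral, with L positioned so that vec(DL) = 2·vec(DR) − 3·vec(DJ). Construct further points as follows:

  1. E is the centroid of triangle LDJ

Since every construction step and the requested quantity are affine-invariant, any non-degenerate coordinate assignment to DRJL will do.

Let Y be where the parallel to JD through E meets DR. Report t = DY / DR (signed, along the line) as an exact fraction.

Work in coordinates with D = (0, 0), R = (1, 0), J = (0, 1), L = (2, -3).
1. E is the centroid of triangle LDJ ⇒ E = (2/3, -2/3)
through E parallel to JD: direction (0, -1); meets DR at Y = (2/3, 0)
Y = D + t·(R−D) with t = 2/3

t = 2/3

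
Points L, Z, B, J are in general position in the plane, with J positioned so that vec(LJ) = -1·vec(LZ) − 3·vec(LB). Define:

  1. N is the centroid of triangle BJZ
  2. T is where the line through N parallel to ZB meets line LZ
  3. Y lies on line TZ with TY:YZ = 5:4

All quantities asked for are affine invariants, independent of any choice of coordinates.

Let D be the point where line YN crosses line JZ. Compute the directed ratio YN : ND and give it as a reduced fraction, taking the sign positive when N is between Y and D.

YN:ND = 1/3

Assign L = (0, 0), Z = (1, 0), B = (0, 1), J = (-1, -3) — the answer is frame-independent, so this choice is without loss of generality.
1. N is the centroid of triangle BJZ ⇒ N = (0, -2/3)
2. T is where the line through N parallel to ZB meets line LZ ⇒ T = (-2/3, 0)
3. Y lies on line TZ with TY:YZ = 5:4 ⇒ Y = (7/27, 0)
line YN meets JZ at D = (-7/9, -8/3)
N = Y + t·(D−Y) with t = 1/4, so YN:ND = 1/4:3/4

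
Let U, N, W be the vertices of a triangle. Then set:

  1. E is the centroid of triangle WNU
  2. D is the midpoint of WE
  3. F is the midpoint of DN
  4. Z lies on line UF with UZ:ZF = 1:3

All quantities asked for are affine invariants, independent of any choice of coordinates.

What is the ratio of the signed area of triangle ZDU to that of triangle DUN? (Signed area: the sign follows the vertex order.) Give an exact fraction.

[ZDU]:[DUN] = 1/8

Choose coordinates U = (0, 0), N = (1, 0), W = (0, 1).
1. E is the centroid of triangle WNU ⇒ E = (1/3, 1/3)
2. D is the midpoint of WE ⇒ D = (1/6, 2/3)
3. F is the midpoint of DN ⇒ F = (7/12, 1/3)
4. Z lies on line UF with UZ:ZF = 1:3 ⇒ Z = (7/48, 1/12)
2·[ZDU] = 1/12, 2·[DUN] = 2/3
[ZDU]:[DUN] = 1/12:2/3 = 1/8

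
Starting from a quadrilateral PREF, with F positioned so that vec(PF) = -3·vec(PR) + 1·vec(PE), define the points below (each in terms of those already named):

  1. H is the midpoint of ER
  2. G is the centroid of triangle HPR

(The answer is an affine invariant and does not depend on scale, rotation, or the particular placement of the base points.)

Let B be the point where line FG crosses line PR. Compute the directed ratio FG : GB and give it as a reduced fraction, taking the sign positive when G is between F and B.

FG:GB = 5

Choose coordinates P = (0, 0), R = (1, 0), E = (0, 1), F = (-3, 1).
1. H is the midpoint of ER ⇒ H = (1/2, 1/2)
2. G is the centroid of triangle HPR ⇒ G = (1/2, 1/6)
line FG meets PR at B = (6/5, 0)
G = F + t·(B−F) with t = 5/6, so FG:GB = 5/6:1/6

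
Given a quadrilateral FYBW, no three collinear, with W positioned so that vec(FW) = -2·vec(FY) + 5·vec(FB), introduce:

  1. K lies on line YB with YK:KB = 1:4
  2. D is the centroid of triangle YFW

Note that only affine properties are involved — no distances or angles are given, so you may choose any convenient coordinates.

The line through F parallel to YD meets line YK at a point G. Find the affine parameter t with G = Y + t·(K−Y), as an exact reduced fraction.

Assign F = (0, 0), Y = (1, 0), B = (0, 1), W = (-2, 5) — the answer is frame-independent, so this choice is without loss of generality.
1. K lies on line YB with YK:KB = 1:4 ⇒ K = (4/5, 1/5)
2. D is the centroid of triangle YFW ⇒ D = (-1/3, 5/3)
through F parallel to YD: direction (-4/3, 5/3); meets YK at G = (-4, 5)
G = Y + t·(K−Y) with t = 25

t = 25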